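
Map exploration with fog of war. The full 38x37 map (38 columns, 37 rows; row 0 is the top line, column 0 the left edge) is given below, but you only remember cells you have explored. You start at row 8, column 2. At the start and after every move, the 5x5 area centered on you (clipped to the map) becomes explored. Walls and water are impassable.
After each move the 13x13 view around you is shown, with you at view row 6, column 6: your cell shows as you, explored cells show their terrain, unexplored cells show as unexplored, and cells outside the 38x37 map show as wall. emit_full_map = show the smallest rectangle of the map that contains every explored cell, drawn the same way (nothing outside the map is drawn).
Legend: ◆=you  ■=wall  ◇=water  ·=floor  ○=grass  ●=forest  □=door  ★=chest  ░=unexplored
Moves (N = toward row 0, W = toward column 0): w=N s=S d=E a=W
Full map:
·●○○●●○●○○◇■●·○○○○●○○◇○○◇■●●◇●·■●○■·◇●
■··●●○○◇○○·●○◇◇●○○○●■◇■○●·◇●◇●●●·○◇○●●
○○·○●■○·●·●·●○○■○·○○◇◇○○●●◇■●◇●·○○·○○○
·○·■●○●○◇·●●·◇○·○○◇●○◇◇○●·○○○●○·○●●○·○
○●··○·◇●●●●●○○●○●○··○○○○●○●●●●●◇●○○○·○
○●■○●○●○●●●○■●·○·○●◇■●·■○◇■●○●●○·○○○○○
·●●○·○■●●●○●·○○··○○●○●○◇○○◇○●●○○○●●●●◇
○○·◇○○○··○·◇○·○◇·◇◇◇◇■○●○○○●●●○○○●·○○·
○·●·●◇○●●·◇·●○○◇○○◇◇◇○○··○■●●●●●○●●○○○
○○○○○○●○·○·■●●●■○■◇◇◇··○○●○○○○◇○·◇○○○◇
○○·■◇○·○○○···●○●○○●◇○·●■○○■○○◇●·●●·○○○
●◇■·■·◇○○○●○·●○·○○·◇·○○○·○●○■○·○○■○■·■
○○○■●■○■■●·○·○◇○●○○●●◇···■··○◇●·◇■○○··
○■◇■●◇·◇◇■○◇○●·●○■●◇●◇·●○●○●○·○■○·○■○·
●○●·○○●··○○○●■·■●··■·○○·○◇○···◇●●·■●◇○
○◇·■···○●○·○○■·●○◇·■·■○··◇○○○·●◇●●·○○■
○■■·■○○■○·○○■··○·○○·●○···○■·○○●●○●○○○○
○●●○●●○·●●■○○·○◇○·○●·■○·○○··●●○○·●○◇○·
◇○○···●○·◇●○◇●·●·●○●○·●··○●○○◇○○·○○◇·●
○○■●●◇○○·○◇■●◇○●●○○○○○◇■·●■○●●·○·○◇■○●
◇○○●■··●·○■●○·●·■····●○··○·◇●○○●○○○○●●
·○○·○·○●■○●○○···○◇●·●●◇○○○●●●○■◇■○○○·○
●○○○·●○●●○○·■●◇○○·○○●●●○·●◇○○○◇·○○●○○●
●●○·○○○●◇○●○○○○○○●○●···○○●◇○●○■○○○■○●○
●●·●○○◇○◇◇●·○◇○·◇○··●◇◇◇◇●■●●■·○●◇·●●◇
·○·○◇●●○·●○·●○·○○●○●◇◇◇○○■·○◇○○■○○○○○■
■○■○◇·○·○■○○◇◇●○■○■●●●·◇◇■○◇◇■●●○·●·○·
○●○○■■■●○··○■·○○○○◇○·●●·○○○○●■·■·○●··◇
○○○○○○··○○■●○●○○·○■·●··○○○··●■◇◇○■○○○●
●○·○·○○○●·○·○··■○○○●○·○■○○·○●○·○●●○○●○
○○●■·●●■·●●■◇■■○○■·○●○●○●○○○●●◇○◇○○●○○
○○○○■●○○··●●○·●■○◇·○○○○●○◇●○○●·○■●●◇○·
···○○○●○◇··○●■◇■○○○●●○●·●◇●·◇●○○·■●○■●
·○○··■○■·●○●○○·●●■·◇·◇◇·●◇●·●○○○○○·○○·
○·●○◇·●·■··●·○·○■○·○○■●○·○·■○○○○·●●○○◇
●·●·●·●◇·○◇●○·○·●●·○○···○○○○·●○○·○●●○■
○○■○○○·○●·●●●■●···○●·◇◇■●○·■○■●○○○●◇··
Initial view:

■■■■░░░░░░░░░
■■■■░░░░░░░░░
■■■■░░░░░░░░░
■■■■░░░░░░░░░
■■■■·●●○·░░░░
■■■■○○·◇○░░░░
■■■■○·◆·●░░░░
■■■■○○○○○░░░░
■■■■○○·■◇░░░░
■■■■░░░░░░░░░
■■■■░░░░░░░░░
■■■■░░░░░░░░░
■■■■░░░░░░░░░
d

■■■░░░░░░░░░░
■■■░░░░░░░░░░
■■■░░░░░░░░░░
■■■░░░░░░░░░░
■■■·●●○·○░░░░
■■■○○·◇○○░░░░
■■■○·●◆●◇░░░░
■■■○○○○○○░░░░
■■■○○·■◇○░░░░
■■■░░░░░░░░░░
■■■░░░░░░░░░░
■■■░░░░░░░░░░
■■■░░░░░░░░░░

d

■■░░░░░░░░░░░
■■░░░░░░░░░░░
■■░░░░░░░░░░░
■■░░░░░░░░░░░
■■·●●○·○■░░░░
■■○○·◇○○○░░░░
■■○·●·◆◇○░░░░
■■○○○○○○●░░░░
■■○○·■◇○·░░░░
■■░░░░░░░░░░░
■■░░░░░░░░░░░
■■░░░░░░░░░░░
■■░░░░░░░░░░░

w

■■░░░░░░░░░░░
■■░░░░░░░░░░░
■■░░░░░░░░░░░
■■░░░░░░░░░░░
■■░░■○●○●░░░░
■■·●●○·○■░░░░
■■○○·◇◆○○░░░░
■■○·●·●◇○░░░░
■■○○○○○○●░░░░
■■○○·■◇○·░░░░
■■░░░░░░░░░░░
■■░░░░░░░░░░░
■■░░░░░░░░░░░

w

■■░░░░░░░░░░░
■■░░░░░░░░░░░
■■░░░░░░░░░░░
■■░░░░░░░░░░░
■■░░··○·◇░░░░
■■░░■○●○●░░░░
■■·●●○◆○■░░░░
■■○○·◇○○○░░░░
■■○·●·●◇○░░░░
■■○○○○○○●░░░░
■■○○·■◇○·░░░░
■■░░░░░░░░░░░
■■░░░░░░░░░░░

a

■■■░░░░░░░░░░
■■■░░░░░░░░░░
■■■░░░░░░░░░░
■■■░░░░░░░░░░
■■■░●··○·◇░░░
■■■░●■○●○●░░░
■■■·●●◆·○■░░░
■■■○○·◇○○○░░░
■■■○·●·●◇○░░░
■■■○○○○○○●░░░
■■■○○·■◇○·░░░
■■■░░░░░░░░░░
■■■░░░░░░░░░░

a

■■■■░░░░░░░░░
■■■■░░░░░░░░░
■■■■░░░░░░░░░
■■■■░░░░░░░░░
■■■■○●··○·◇░░
■■■■○●■○●○●░░
■■■■·●◆○·○■░░
■■■■○○·◇○○○░░
■■■■○·●·●◇○░░
■■■■○○○○○○●░░
■■■■○○·■◇○·░░
■■■■░░░░░░░░░
■■■■░░░░░░░░░

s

■■■■░░░░░░░░░
■■■■░░░░░░░░░
■■■■░░░░░░░░░
■■■■○●··○·◇░░
■■■■○●■○●○●░░
■■■■·●●○·○■░░
■■■■○○◆◇○○○░░
■■■■○·●·●◇○░░
■■■■○○○○○○●░░
■■■■○○·■◇○·░░
■■■■░░░░░░░░░
■■■■░░░░░░░░░
■■■■░░░░░░░░░

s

■■■■░░░░░░░░░
■■■■░░░░░░░░░
■■■■○●··○·◇░░
■■■■○●■○●○●░░
■■■■·●●○·○■░░
■■■■○○·◇○○○░░
■■■■○·◆·●◇○░░
■■■■○○○○○○●░░
■■■■○○·■◇○·░░
■■■■░░░░░░░░░
■■■■░░░░░░░░░
■■■■░░░░░░░░░
■■■■░░░░░░░░░

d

■■■░░░░░░░░░░
■■■░░░░░░░░░░
■■■○●··○·◇░░░
■■■○●■○●○●░░░
■■■·●●○·○■░░░
■■■○○·◇○○○░░░
■■■○·●◆●◇○░░░
■■■○○○○○○●░░░
■■■○○·■◇○·░░░
■■■░░░░░░░░░░
■■■░░░░░░░░░░
■■■░░░░░░░░░░
■■■░░░░░░░░░░

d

■■░░░░░░░░░░░
■■░░░░░░░░░░░
■■○●··○·◇░░░░
■■○●■○●○●░░░░
■■·●●○·○■░░░░
■■○○·◇○○○░░░░
■■○·●·◆◇○░░░░
■■○○○○○○●░░░░
■■○○·■◇○·░░░░
■■░░░░░░░░░░░
■■░░░░░░░░░░░
■■░░░░░░░░░░░
■■░░░░░░░░░░░

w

■■░░░░░░░░░░░
■■░░░░░░░░░░░
■■░░░░░░░░░░░
■■○●··○·◇░░░░
■■○●■○●○●░░░░
■■·●●○·○■░░░░
■■○○·◇◆○○░░░░
■■○·●·●◇○░░░░
■■○○○○○○●░░░░
■■○○·■◇○·░░░░
■■░░░░░░░░░░░
■■░░░░░░░░░░░
■■░░░░░░░░░░░

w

■■░░░░░░░░░░░
■■░░░░░░░░░░░
■■░░░░░░░░░░░
■■░░░░░░░░░░░
■■○●··○·◇░░░░
■■○●■○●○●░░░░
■■·●●○◆○■░░░░
■■○○·◇○○○░░░░
■■○·●·●◇○░░░░
■■○○○○○○●░░░░
■■○○·■◇○·░░░░
■■░░░░░░░░░░░
■■░░░░░░░░░░░

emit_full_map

○●··○·◇
○●■○●○●
·●●○◆○■
○○·◇○○○
○·●·●◇○
○○○○○○●
○○·■◇○·

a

■■■░░░░░░░░░░
■■■░░░░░░░░░░
■■■░░░░░░░░░░
■■■░░░░░░░░░░
■■■○●··○·◇░░░
■■■○●■○●○●░░░
■■■·●●◆·○■░░░
■■■○○·◇○○○░░░
■■■○·●·●◇○░░░
■■■○○○○○○●░░░
■■■○○·■◇○·░░░
■■■░░░░░░░░░░
■■■░░░░░░░░░░

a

■■■■░░░░░░░░░
■■■■░░░░░░░░░
■■■■░░░░░░░░░
■■■■░░░░░░░░░
■■■■○●··○·◇░░
■■■■○●■○●○●░░
■■■■·●◆○·○■░░
■■■■○○·◇○○○░░
■■■■○·●·●◇○░░
■■■■○○○○○○●░░
■■■■○○·■◇○·░░
■■■■░░░░░░░░░
■■■■░░░░░░░░░

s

■■■■░░░░░░░░░
■■■■░░░░░░░░░
■■■■░░░░░░░░░
■■■■○●··○·◇░░
■■■■○●■○●○●░░
■■■■·●●○·○■░░
■■■■○○◆◇○○○░░
■■■■○·●·●◇○░░
■■■■○○○○○○●░░
■■■■○○·■◇○·░░
■■■■░░░░░░░░░
■■■■░░░░░░░░░
■■■■░░░░░░░░░


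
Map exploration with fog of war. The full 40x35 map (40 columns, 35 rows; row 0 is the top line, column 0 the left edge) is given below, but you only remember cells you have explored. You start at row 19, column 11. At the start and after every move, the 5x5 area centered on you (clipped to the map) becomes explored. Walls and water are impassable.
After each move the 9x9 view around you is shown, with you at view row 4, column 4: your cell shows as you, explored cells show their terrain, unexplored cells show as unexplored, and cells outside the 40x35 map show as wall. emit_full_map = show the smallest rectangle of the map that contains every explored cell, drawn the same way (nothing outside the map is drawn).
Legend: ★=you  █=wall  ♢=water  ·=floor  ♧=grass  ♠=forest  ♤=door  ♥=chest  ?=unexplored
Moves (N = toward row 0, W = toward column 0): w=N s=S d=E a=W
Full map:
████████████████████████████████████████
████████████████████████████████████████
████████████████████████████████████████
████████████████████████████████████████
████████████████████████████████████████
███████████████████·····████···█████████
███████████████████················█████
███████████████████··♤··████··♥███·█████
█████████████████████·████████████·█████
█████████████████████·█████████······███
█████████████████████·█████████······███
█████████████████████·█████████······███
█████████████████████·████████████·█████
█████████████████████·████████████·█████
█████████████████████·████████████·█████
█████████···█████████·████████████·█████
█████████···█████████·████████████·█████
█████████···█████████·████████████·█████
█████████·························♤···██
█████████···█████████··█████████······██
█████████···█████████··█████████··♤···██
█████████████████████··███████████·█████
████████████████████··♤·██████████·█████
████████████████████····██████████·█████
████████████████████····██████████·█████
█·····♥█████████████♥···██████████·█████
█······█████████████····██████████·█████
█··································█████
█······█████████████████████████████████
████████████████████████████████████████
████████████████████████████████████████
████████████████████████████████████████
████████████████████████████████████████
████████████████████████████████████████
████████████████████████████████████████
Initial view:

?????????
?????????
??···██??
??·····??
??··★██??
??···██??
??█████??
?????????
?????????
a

?????????
?????????
??█···██?
??█·····?
??█·★·██?
??█···██?
??██████?
?????????
?????????

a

?????????
?????????
??██···██
??██·····
??██★··██
??██···██
??███████
?????????
?????????

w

?????????
?????????
??██···??
??██···██
??██★····
??██···██
??██···██
??███████
?????????

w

?????????
?????????
??██···??
??██···??
??██★··██
??██·····
??██···██
??██···██
??███████

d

?????????
?????????
?██···█??
?██···█??
?██·★·██?
?██·····?
?██···██?
?██···██?
?███████?

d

?????????
?????????
██···██??
██···██??
██··★██??
██·····??
██···██??
██···██??
███████??

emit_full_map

██···██
██···██
██··★██
██·····
██···██
██···██
███████

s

?????????
██···██??
██···██??
██···██??
██··★··??
██···██??
██···██??
███████??
?????????

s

██···██??
██···██??
██···██??
██·····??
██··★██??
██···██??
███████??
?????????
?????????

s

██···██??
██···██??
██·····??
██···██??
██··★██??
███████??
??█████??
?????????
?????????

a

?██···██?
?██···██?
?██·····?
?██···██?
?██·★·██?
?███████?
??██████?
?????????
?????????

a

??██···██
??██···██
??██·····
??██···██
??██★··██
??███████
??███████
?????????
?????????

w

??██···██
??██···██
??██···██
??██·····
??██★··██
??██···██
??███████
??███████
?????????

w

?????????
??██···██
??██···██
??██···██
??██★····
??██···██
??██···██
??███████
??███████

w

?????????
?????????
??██···██
??██···██
??██★··██
??██·····
??██···██
??██···██
??███████

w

?????????
?????????
??█████??
??██···██
??██★··██
??██···██
??██·····
??██···██
??██···██

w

?????????
?????????
??█████??
??█████??
??██★··██
??██···██
??██···██
??██·····
??██···██

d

?????????
?????????
?██████??
?██████??
?██·★·██?
?██···██?
?██···██?
?██·····?
?██···██?

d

?????????
?????????
███████??
███████??
██··★██??
██···██??
██···██??
██·····??
██···██??

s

?????????
███████??
███████??
██···██??
██··★██??
██···██??
██·····??
██···██??
██···██??

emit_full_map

███████
███████
██···██
██··★██
██···██
██·····
██···██
██···██
███████
███████

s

███████??
███████??
██···██??
██···██??
██··★██??
██·····??
██···██??
██···██??
███████??

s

███████??
██···██??
██···██??
██···██??
██··★··??
██···██??
██···██??
███████??
███████??

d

██████???
█···██???
█···███??
█···███??
█···★··??
█···███??
█···███??
██████???
██████???

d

█████????
···██????
···████??
···████??
····★··??
···████??
···████??
█████????
█████????

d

████?????
··██?????
··█████??
··█████??
····★··??
··█████??
··█████??
████?????
████?????

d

███??????
·██??????
·██████??
·██████??
····★··??
·██████??
·██████??
███??????
███??????

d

██???????
██???????
███████??
███████??
····★··??
███████??
███████??
██???????
██???????

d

█????????
█????????
███████??
███████??
····★··??
███████??
███████??
█????????
█????????

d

?????????
?????????
███████??
███████??
····★··??
███████??
███████??
?????????
?????????

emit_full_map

███████???????
███████???????
██···██???????
██···█████████
██···█████████
██·········★··
██···█████████
██···█████████
███████???????
███████???????

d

?????????
?????????
██████·??
██████·??
····★··??
██████·??
██████·??
?????????
?????????

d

?????????
?????????
█████·█??
█████·█??
····★··??
█████··??
█████··??
?????????
?????????

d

?????????
?????????
████·██??
████·██??
····★··??
████··█??
████··█??
?????????
?????????

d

?????????
?????????
███·███??
███·███??
····★··??
███··██??
███··██??
?????????
?????????

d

?????????
?????????
██·████??
██·████??
····★··??
██··███??
██··███??
?????????
?????????

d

?????????
?????????
█·█████??
█·█████??
····★··??
█··████??
█··████??
?????????
?????????

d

?????????
?????????
·██████??
·██████??
····★··??
··█████??
··█████??
?????????
?????????

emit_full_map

███████??????????????
███████??????????????
██···██??????????????
██···█████████·██████
██···█████████·██████
██················★··
██···█████████··█████
██···█████████··█████
███████??????????????
███████??????????????


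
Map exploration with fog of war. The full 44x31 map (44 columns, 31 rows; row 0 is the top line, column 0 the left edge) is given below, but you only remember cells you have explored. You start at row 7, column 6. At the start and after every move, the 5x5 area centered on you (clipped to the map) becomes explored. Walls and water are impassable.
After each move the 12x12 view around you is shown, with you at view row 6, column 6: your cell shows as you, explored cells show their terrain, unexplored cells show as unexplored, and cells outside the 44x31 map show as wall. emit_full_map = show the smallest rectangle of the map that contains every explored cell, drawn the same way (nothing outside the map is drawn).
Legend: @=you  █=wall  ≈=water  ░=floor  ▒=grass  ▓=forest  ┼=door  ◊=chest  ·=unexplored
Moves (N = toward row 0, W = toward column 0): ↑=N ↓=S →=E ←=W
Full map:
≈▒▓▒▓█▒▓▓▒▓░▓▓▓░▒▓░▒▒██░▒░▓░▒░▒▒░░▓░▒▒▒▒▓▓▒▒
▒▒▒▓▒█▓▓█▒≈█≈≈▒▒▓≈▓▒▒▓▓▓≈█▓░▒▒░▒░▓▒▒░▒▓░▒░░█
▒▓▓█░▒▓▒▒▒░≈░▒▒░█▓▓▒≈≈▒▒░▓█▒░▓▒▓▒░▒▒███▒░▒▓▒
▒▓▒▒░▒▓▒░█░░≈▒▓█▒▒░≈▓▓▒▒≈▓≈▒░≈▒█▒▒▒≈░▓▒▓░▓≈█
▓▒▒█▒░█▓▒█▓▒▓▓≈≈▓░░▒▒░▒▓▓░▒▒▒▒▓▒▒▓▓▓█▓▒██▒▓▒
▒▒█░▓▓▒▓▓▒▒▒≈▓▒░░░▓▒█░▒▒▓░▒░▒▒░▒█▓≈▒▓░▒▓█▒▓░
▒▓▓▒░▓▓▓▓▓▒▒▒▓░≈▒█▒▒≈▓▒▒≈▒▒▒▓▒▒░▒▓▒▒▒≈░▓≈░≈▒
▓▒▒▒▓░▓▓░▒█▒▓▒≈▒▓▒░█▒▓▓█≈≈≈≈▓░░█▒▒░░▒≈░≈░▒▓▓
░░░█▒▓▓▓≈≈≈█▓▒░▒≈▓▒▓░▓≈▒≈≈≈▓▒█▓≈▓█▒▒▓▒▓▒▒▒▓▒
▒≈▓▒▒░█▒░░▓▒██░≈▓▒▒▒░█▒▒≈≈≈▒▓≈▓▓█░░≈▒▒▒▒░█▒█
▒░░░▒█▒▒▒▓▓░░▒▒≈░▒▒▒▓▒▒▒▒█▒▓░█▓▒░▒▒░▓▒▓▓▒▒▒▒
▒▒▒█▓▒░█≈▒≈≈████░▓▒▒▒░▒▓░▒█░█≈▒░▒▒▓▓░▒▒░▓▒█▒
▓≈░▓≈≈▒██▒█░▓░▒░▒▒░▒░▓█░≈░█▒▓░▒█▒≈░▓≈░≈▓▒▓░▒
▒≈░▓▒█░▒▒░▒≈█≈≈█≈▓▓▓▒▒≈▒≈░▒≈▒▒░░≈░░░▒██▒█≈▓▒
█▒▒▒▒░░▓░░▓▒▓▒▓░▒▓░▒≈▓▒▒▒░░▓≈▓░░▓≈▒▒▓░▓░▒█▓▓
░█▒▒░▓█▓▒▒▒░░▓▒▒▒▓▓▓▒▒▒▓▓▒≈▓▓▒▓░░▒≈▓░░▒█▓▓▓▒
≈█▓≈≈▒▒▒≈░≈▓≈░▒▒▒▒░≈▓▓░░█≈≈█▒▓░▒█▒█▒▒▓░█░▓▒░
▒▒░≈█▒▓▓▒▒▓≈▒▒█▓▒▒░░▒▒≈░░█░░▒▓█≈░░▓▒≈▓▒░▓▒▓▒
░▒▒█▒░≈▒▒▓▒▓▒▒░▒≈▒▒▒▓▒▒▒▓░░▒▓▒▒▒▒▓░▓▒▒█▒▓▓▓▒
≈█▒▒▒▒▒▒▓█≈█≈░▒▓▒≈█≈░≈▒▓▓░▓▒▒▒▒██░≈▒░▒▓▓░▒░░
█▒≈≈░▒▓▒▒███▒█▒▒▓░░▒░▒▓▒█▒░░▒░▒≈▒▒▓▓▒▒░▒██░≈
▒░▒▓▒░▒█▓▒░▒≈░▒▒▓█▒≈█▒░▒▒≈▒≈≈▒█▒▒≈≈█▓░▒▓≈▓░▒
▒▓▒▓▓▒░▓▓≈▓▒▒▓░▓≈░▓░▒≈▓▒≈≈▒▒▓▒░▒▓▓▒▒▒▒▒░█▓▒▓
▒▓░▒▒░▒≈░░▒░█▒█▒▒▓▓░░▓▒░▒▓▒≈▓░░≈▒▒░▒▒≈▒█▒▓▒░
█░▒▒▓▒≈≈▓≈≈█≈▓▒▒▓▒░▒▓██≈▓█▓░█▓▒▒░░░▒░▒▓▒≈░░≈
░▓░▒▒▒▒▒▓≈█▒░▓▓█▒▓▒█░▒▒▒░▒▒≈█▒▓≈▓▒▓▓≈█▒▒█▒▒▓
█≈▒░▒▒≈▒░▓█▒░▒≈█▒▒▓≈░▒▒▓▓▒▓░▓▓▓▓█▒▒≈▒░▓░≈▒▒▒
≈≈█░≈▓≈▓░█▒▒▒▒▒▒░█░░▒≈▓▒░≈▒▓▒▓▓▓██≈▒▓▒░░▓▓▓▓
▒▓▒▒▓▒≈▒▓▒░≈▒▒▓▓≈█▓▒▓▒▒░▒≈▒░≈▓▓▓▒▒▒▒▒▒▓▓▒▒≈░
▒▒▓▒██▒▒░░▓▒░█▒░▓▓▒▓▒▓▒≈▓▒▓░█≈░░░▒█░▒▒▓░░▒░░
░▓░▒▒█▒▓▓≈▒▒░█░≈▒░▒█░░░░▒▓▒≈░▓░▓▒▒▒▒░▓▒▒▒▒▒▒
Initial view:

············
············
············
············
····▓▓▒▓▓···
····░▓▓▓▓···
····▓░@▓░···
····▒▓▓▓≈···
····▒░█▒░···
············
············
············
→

············
············
············
············
···▓▓▒▓▓▒···
···░▓▓▓▓▓···
···▓░▓@░▒···
···▒▓▓▓≈≈···
···▒░█▒░░···
············
············
············

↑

············
············
············
············
····░█▓▒█···
···▓▓▒▓▓▒···
···░▓▓@▓▓···
···▓░▓▓░▒···
···▒▓▓▓≈≈···
···▒░█▒░░···
············
············

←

············
············
············
············
····▒░█▓▒█··
····▓▓▒▓▓▒··
····░▓@▓▓▓··
····▓░▓▓░▒··
····▒▓▓▓≈≈··
····▒░█▒░░··
············
············

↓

············
············
············
····▒░█▓▒█··
····▓▓▒▓▓▒··
····░▓▓▓▓▓··
····▓░@▓░▒··
····▒▓▓▓≈≈··
····▒░█▒░░··
············
············
············

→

············
············
············
···▒░█▓▒█···
···▓▓▒▓▓▒···
···░▓▓▓▓▓···
···▓░▓@░▒···
···▒▓▓▓≈≈···
···▒░█▒░░···
············
············
············

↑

············
············
············
············
···▒░█▓▒█···
···▓▓▒▓▓▒···
···░▓▓@▓▓···
···▓░▓▓░▒···
···▒▓▓▓≈≈···
···▒░█▒░░···
············
············

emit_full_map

▒░█▓▒█
▓▓▒▓▓▒
░▓▓@▓▓
▓░▓▓░▒
▒▓▓▓≈≈
▒░█▒░░

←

············
············
············
············
····▒░█▓▒█··
····▓▓▒▓▓▒··
····░▓@▓▓▓··
····▓░▓▓░▒··
····▒▓▓▓≈≈··
····▒░█▒░░··
············
············

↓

············
············
············
····▒░█▓▒█··
····▓▓▒▓▓▒··
····░▓▓▓▓▓··
····▓░@▓░▒··
····▒▓▓▓≈≈··
····▒░█▒░░··
············
············
············

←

█···········
█···········
█···········
█····▒░█▓▒█·
█···░▓▓▒▓▓▒·
█···▒░▓▓▓▓▓·
█···▒▓@▓▓░▒·
█···█▒▓▓▓≈≈·
█···▒▒░█▒░░·
█···········
█···········
█···········

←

██··········
██··········
██··········
██····▒░█▓▒█
██··█░▓▓▒▓▓▒
██··▓▒░▓▓▓▓▓
██··▒▒@░▓▓░▒
██··░█▒▓▓▓≈≈
██··▓▒▒░█▒░░
██··········
██··········
██··········

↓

██··········
██··········
██····▒░█▓▒█
██··█░▓▓▒▓▓▒
██··▓▒░▓▓▓▓▓
██··▒▒▓░▓▓░▒
██··░█@▓▓▓≈≈
██··▓▒▒░█▒░░
██··░░▒█▒···
██··········
██··········
██··········

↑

██··········
██··········
██··········
██····▒░█▓▒█
██··█░▓▓▒▓▓▒
██··▓▒░▓▓▓▓▓
██··▒▒@░▓▓░▒
██··░█▒▓▓▓≈≈
██··▓▒▒░█▒░░
██··░░▒█▒···
██··········
██··········

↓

██··········
██··········
██····▒░█▓▒█
██··█░▓▓▒▓▓▒
██··▓▒░▓▓▓▓▓
██··▒▒▓░▓▓░▒
██··░█@▓▓▓≈≈
██··▓▒▒░█▒░░
██··░░▒█▒···
██··········
██··········
██··········

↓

██··········
██····▒░█▓▒█
██··█░▓▓▒▓▓▒
██··▓▒░▓▓▓▓▓
██··▒▒▓░▓▓░▒
██··░█▒▓▓▓≈≈
██··▓▒@░█▒░░
██··░░▒█▒···
██··▒█▓▒░···
██··········
██··········
██··········

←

███·········
███····▒░█▓▒
███··█░▓▓▒▓▓
███··▓▒░▓▓▓▓
███·▒▒▒▓░▓▓░
███·░░█▒▓▓▓≈
███·≈▓@▒░█▒░
███·░░░▒█▒··
███·▒▒█▓▒░··
███·········
███·········
███·········

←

████········
████····▒░█▓
████··█░▓▓▒▓
████··▓▒░▓▓▓
████▓▒▒▒▓░▓▓
████░░░█▒▓▓▓
████▒≈@▒▒░█▒
████▒░░░▒█▒·
████▒▒▒█▓▒░·
████········
████········
████········

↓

████····▒░█▓
████··█░▓▓▒▓
████··▓▒░▓▓▓
████▓▒▒▒▓░▓▓
████░░░█▒▓▓▓
████▒≈▓▒▒░█▒
████▒░@░▒█▒·
████▒▒▒█▓▒░·
████▓≈░▓≈···
████········
████········
████········

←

█████····▒░█
█████··█░▓▓▒
█████··▓▒░▓▓
█████▓▒▒▒▓░▓
█████░░░█▒▓▓
█████▒≈▓▒▒░█
█████▒@░░▒█▒
█████▒▒▒█▓▒░
█████▓≈░▓≈··
█████·······
█████·······
█████·······

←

██████····▒░
██████··█░▓▓
██████··▓▒░▓
██████▓▒▒▒▓░
██████░░░█▒▓
██████▒≈▓▒▒░
██████@░░░▒█
██████▒▒▒█▓▒
██████▓≈░▓≈·
██████······
██████······
██████······

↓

██████··█░▓▓
██████··▓▒░▓
██████▓▒▒▒▓░
██████░░░█▒▓
██████▒≈▓▒▒░
██████▒░░░▒█
██████@▒▒█▓▒
██████▓≈░▓≈·
██████▒≈░···
██████······
██████······
██████······

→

█████··█░▓▓▒
█████··▓▒░▓▓
█████▓▒▒▒▓░▓
█████░░░█▒▓▓
█████▒≈▓▒▒░█
█████▒░░░▒█▒
█████▒@▒█▓▒░
█████▓≈░▓≈··
█████▒≈░▓···
█████·······
█████·······
█████·······

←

██████··█░▓▓
██████··▓▒░▓
██████▓▒▒▒▓░
██████░░░█▒▓
██████▒≈▓▒▒░
██████▒░░░▒█
██████@▒▒█▓▒
██████▓≈░▓≈·
██████▒≈░▓··
██████······
██████······
██████······

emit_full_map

····▒░█▓▒█
··█░▓▓▒▓▓▒
··▓▒░▓▓▓▓▓
▓▒▒▒▓░▓▓░▒
░░░█▒▓▓▓≈≈
▒≈▓▒▒░█▒░░
▒░░░▒█▒···
@▒▒█▓▒░···
▓≈░▓≈·····
▒≈░▓······


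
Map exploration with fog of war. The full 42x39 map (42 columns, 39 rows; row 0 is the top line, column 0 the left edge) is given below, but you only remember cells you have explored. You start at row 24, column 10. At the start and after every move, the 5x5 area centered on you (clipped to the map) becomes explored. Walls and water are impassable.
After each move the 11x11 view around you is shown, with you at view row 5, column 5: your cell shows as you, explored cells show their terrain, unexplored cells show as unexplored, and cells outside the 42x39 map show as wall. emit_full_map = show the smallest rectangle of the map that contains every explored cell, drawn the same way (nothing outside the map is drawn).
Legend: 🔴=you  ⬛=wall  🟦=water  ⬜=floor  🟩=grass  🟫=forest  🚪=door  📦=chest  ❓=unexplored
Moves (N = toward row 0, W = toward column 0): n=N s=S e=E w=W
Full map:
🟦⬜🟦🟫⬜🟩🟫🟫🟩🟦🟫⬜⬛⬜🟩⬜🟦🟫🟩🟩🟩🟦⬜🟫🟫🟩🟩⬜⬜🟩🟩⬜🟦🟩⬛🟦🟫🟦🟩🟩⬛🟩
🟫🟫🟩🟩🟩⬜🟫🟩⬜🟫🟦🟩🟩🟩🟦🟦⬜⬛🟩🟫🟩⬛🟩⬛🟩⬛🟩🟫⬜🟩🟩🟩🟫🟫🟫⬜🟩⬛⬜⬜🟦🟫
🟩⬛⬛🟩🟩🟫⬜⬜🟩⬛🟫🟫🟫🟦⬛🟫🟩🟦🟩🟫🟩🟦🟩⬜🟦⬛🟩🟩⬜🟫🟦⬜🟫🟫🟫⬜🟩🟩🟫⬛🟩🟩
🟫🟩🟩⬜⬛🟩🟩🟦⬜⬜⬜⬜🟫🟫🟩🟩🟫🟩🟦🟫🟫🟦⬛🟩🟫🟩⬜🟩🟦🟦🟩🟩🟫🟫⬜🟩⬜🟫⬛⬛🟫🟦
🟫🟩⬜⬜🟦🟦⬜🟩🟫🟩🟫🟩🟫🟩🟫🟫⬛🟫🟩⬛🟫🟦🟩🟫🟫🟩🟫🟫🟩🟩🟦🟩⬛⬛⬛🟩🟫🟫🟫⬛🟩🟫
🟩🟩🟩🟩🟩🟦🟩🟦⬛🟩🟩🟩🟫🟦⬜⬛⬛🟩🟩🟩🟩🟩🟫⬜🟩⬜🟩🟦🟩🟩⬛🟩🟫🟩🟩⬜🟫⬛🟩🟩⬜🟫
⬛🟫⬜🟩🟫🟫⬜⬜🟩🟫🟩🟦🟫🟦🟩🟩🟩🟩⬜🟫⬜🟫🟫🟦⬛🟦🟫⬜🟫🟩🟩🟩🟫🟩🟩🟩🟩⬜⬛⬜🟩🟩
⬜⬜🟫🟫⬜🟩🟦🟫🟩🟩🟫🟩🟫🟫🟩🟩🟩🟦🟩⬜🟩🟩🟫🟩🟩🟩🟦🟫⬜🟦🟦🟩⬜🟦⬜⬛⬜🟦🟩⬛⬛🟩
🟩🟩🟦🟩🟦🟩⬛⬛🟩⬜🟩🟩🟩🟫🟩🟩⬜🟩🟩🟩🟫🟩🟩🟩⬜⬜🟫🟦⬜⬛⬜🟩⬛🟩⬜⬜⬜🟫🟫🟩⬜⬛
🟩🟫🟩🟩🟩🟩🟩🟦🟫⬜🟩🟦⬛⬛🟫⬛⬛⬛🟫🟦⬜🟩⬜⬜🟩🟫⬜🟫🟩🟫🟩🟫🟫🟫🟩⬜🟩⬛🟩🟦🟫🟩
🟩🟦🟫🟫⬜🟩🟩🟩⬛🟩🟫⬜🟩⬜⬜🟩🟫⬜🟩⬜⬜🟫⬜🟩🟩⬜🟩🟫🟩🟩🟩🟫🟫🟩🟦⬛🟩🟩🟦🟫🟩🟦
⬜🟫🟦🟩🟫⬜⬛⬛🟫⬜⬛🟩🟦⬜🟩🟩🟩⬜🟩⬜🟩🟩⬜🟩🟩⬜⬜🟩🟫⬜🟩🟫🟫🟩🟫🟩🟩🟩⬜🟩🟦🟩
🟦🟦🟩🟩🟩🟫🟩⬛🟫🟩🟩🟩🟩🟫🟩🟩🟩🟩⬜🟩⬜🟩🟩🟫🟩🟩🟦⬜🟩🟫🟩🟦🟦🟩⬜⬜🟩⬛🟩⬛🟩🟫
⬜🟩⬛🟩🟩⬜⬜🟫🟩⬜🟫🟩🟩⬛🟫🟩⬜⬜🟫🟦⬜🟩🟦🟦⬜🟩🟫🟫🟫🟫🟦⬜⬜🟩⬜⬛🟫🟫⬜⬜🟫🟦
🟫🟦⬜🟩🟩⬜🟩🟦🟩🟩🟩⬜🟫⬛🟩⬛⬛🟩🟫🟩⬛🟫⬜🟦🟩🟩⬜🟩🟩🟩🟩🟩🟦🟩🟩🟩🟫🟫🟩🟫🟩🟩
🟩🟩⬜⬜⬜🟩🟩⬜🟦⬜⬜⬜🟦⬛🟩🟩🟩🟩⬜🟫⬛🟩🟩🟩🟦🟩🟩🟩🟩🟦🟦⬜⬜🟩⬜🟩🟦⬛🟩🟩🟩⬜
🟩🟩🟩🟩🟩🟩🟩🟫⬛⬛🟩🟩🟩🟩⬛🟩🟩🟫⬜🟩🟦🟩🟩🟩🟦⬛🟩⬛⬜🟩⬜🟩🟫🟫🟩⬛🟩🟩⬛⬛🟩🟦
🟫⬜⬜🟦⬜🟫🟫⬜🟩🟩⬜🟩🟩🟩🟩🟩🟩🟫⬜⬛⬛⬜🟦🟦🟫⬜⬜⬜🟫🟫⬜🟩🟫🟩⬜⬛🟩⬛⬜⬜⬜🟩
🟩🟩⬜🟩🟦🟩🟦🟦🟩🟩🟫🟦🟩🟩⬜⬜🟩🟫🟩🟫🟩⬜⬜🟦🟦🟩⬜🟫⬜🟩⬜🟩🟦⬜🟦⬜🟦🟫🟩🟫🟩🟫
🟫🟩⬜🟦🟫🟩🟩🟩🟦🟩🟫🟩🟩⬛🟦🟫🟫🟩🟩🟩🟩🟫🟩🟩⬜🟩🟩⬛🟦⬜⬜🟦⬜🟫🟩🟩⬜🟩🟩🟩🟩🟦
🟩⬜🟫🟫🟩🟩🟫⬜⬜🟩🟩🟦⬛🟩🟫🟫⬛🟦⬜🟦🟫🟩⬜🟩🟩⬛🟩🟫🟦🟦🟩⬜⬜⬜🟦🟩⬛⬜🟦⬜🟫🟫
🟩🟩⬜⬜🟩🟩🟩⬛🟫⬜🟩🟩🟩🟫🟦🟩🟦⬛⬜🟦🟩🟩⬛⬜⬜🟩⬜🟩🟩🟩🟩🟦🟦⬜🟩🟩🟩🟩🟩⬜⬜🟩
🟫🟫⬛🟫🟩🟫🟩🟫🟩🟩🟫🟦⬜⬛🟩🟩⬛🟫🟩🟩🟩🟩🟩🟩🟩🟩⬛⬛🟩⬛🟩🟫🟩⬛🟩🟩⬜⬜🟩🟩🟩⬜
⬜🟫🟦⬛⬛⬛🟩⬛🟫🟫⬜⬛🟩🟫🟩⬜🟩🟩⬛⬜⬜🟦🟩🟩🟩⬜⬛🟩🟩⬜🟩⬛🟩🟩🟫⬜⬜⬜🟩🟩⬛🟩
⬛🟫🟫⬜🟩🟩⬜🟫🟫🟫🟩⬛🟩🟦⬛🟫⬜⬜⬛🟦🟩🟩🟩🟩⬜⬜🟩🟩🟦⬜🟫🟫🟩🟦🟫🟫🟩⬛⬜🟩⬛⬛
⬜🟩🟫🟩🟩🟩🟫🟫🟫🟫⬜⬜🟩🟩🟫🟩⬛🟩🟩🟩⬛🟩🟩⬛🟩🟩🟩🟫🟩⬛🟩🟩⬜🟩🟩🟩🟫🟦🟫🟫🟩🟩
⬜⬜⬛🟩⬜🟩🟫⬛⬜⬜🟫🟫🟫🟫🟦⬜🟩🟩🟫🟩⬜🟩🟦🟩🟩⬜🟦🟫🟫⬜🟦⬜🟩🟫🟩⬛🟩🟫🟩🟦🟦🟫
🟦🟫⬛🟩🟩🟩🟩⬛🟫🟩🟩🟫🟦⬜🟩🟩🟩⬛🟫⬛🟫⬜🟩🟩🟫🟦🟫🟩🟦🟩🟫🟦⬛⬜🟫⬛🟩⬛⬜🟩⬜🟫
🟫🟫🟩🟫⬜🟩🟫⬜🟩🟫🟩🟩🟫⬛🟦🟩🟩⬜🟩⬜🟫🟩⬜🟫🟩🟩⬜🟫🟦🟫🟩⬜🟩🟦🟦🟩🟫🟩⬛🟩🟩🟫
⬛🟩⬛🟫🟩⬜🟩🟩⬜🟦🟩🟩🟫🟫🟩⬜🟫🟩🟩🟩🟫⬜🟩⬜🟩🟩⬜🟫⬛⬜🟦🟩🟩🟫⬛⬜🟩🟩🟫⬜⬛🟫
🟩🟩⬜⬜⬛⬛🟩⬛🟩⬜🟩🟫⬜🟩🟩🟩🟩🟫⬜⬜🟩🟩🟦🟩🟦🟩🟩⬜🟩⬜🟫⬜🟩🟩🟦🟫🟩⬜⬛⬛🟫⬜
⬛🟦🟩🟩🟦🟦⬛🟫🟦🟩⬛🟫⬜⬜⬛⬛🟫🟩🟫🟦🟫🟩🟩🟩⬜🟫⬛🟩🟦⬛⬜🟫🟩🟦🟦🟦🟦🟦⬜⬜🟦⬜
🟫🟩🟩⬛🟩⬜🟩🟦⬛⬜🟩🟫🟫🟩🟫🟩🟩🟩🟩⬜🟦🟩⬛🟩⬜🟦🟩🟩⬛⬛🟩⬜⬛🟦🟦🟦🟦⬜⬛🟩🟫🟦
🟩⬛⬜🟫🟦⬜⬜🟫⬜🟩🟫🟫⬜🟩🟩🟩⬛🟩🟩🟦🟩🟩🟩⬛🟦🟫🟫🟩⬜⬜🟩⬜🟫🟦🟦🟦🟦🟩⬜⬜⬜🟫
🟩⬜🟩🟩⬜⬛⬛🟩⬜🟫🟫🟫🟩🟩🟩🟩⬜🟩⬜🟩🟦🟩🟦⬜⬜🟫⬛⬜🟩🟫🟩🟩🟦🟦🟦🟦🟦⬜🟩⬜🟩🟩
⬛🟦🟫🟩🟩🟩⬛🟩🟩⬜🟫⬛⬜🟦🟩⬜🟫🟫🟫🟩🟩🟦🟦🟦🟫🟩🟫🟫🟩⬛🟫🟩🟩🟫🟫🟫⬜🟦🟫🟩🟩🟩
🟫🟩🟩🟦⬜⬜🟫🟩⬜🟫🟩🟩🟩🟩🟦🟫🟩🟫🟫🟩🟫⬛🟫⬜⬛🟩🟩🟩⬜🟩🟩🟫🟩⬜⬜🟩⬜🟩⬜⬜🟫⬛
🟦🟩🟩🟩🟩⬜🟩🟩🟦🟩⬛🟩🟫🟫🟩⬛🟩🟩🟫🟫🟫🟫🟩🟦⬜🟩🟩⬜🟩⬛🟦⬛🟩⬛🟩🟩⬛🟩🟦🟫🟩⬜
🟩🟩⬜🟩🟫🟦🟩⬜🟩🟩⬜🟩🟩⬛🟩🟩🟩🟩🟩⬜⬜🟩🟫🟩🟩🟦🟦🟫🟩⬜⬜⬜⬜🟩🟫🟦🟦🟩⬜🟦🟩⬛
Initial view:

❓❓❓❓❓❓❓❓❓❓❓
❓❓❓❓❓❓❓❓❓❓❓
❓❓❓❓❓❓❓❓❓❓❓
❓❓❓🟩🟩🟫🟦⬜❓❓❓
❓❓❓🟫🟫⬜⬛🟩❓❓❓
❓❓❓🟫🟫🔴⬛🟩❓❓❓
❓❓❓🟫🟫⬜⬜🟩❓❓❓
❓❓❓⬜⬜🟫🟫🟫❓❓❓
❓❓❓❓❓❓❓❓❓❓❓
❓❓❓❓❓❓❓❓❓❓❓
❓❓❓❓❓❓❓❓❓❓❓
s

❓❓❓❓❓❓❓❓❓❓❓
❓❓❓❓❓❓❓❓❓❓❓
❓❓❓🟩🟩🟫🟦⬜❓❓❓
❓❓❓🟫🟫⬜⬛🟩❓❓❓
❓❓❓🟫🟫🟩⬛🟩❓❓❓
❓❓❓🟫🟫🔴⬜🟩❓❓❓
❓❓❓⬜⬜🟫🟫🟫❓❓❓
❓❓❓🟫🟩🟩🟫🟦❓❓❓
❓❓❓❓❓❓❓❓❓❓❓
❓❓❓❓❓❓❓❓❓❓❓
❓❓❓❓❓❓❓❓❓❓❓

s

❓❓❓❓❓❓❓❓❓❓❓
❓❓❓🟩🟩🟫🟦⬜❓❓❓
❓❓❓🟫🟫⬜⬛🟩❓❓❓
❓❓❓🟫🟫🟩⬛🟩❓❓❓
❓❓❓🟫🟫⬜⬜🟩❓❓❓
❓❓❓⬜⬜🔴🟫🟫❓❓❓
❓❓❓🟫🟩🟩🟫🟦❓❓❓
❓❓❓🟩🟫🟩🟩🟫❓❓❓
❓❓❓❓❓❓❓❓❓❓❓
❓❓❓❓❓❓❓❓❓❓❓
❓❓❓❓❓❓❓❓❓❓❓

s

❓❓❓🟩🟩🟫🟦⬜❓❓❓
❓❓❓🟫🟫⬜⬛🟩❓❓❓
❓❓❓🟫🟫🟩⬛🟩❓❓❓
❓❓❓🟫🟫⬜⬜🟩❓❓❓
❓❓❓⬜⬜🟫🟫🟫❓❓❓
❓❓❓🟫🟩🔴🟫🟦❓❓❓
❓❓❓🟩🟫🟩🟩🟫❓❓❓
❓❓❓⬜🟦🟩🟩🟫❓❓❓
❓❓❓❓❓❓❓❓❓❓❓
❓❓❓❓❓❓❓❓❓❓❓
❓❓❓❓❓❓❓❓❓❓❓

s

❓❓❓🟫🟫⬜⬛🟩❓❓❓
❓❓❓🟫🟫🟩⬛🟩❓❓❓
❓❓❓🟫🟫⬜⬜🟩❓❓❓
❓❓❓⬜⬜🟫🟫🟫❓❓❓
❓❓❓🟫🟩🟩🟫🟦❓❓❓
❓❓❓🟩🟫🔴🟩🟫❓❓❓
❓❓❓⬜🟦🟩🟩🟫❓❓❓
❓❓❓🟩⬜🟩🟫⬜❓❓❓
❓❓❓❓❓❓❓❓❓❓❓
❓❓❓❓❓❓❓❓❓❓❓
❓❓❓❓❓❓❓❓❓❓❓

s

❓❓❓🟫🟫🟩⬛🟩❓❓❓
❓❓❓🟫🟫⬜⬜🟩❓❓❓
❓❓❓⬜⬜🟫🟫🟫❓❓❓
❓❓❓🟫🟩🟩🟫🟦❓❓❓
❓❓❓🟩🟫🟩🟩🟫❓❓❓
❓❓❓⬜🟦🔴🟩🟫❓❓❓
❓❓❓🟩⬜🟩🟫⬜❓❓❓
❓❓❓🟦🟩⬛🟫⬜❓❓❓
❓❓❓❓❓❓❓❓❓❓❓
❓❓❓❓❓❓❓❓❓❓❓
❓❓❓❓❓❓❓❓❓❓❓

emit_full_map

🟩🟩🟫🟦⬜
🟫🟫⬜⬛🟩
🟫🟫🟩⬛🟩
🟫🟫⬜⬜🟩
⬜⬜🟫🟫🟫
🟫🟩🟩🟫🟦
🟩🟫🟩🟩🟫
⬜🟦🔴🟩🟫
🟩⬜🟩🟫⬜
🟦🟩⬛🟫⬜

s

❓❓❓🟫🟫⬜⬜🟩❓❓❓
❓❓❓⬜⬜🟫🟫🟫❓❓❓
❓❓❓🟫🟩🟩🟫🟦❓❓❓
❓❓❓🟩🟫🟩🟩🟫❓❓❓
❓❓❓⬜🟦🟩🟩🟫❓❓❓
❓❓❓🟩⬜🔴🟫⬜❓❓❓
❓❓❓🟦🟩⬛🟫⬜❓❓❓
❓❓❓⬛⬜🟩🟫🟫❓❓❓
❓❓❓❓❓❓❓❓❓❓❓
❓❓❓❓❓❓❓❓❓❓❓
❓❓❓❓❓❓❓❓❓❓❓

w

❓❓❓❓🟫🟫⬜⬜🟩❓❓
❓❓❓❓⬜⬜🟫🟫🟫❓❓
❓❓❓❓🟫🟩🟩🟫🟦❓❓
❓❓❓⬜🟩🟫🟩🟩🟫❓❓
❓❓❓🟩⬜🟦🟩🟩🟫❓❓
❓❓❓⬛🟩🔴🟩🟫⬜❓❓
❓❓❓🟫🟦🟩⬛🟫⬜❓❓
❓❓❓🟦⬛⬜🟩🟫🟫❓❓
❓❓❓❓❓❓❓❓❓❓❓
❓❓❓❓❓❓❓❓❓❓❓
❓❓❓❓❓❓❓❓❓❓❓

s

❓❓❓❓⬜⬜🟫🟫🟫❓❓
❓❓❓❓🟫🟩🟩🟫🟦❓❓
❓❓❓⬜🟩🟫🟩🟩🟫❓❓
❓❓❓🟩⬜🟦🟩🟩🟫❓❓
❓❓❓⬛🟩⬜🟩🟫⬜❓❓
❓❓❓🟫🟦🔴⬛🟫⬜❓❓
❓❓❓🟦⬛⬜🟩🟫🟫❓❓
❓❓❓🟫⬜🟩🟫🟫❓❓❓
❓❓❓❓❓❓❓❓❓❓❓
❓❓❓❓❓❓❓❓❓❓❓
❓❓❓❓❓❓❓❓❓❓❓

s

❓❓❓❓🟫🟩🟩🟫🟦❓❓
❓❓❓⬜🟩🟫🟩🟩🟫❓❓
❓❓❓🟩⬜🟦🟩🟩🟫❓❓
❓❓❓⬛🟩⬜🟩🟫⬜❓❓
❓❓❓🟫🟦🟩⬛🟫⬜❓❓
❓❓❓🟦⬛🔴🟩🟫🟫❓❓
❓❓❓🟫⬜🟩🟫🟫❓❓❓
❓❓❓🟩⬜🟫🟫🟫❓❓❓
❓❓❓❓❓❓❓❓❓❓❓
❓❓❓❓❓❓❓❓❓❓❓
❓❓❓❓❓❓❓❓❓❓❓

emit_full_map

❓🟩🟩🟫🟦⬜
❓🟫🟫⬜⬛🟩
❓🟫🟫🟩⬛🟩
❓🟫🟫⬜⬜🟩
❓⬜⬜🟫🟫🟫
❓🟫🟩🟩🟫🟦
⬜🟩🟫🟩🟩🟫
🟩⬜🟦🟩🟩🟫
⬛🟩⬜🟩🟫⬜
🟫🟦🟩⬛🟫⬜
🟦⬛🔴🟩🟫🟫
🟫⬜🟩🟫🟫❓
🟩⬜🟫🟫🟫❓

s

❓❓❓⬜🟩🟫🟩🟩🟫❓❓
❓❓❓🟩⬜🟦🟩🟩🟫❓❓
❓❓❓⬛🟩⬜🟩🟫⬜❓❓
❓❓❓🟫🟦🟩⬛🟫⬜❓❓
❓❓❓🟦⬛⬜🟩🟫🟫❓❓
❓❓❓🟫⬜🔴🟫🟫❓❓❓
❓❓❓🟩⬜🟫🟫🟫❓❓❓
❓❓❓🟩🟩⬜🟫⬛❓❓❓
❓❓❓❓❓❓❓❓❓❓❓
❓❓❓❓❓❓❓❓❓❓❓
❓❓❓❓❓❓❓❓❓❓❓

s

❓❓❓🟩⬜🟦🟩🟩🟫❓❓
❓❓❓⬛🟩⬜🟩🟫⬜❓❓
❓❓❓🟫🟦🟩⬛🟫⬜❓❓
❓❓❓🟦⬛⬜🟩🟫🟫❓❓
❓❓❓🟫⬜🟩🟫🟫❓❓❓
❓❓❓🟩⬜🔴🟫🟫❓❓❓
❓❓❓🟩🟩⬜🟫⬛❓❓❓
❓❓❓🟩⬜🟫🟩🟩❓❓❓
❓❓❓❓❓❓❓❓❓❓❓
❓❓❓❓❓❓❓❓❓❓❓
⬛⬛⬛⬛⬛⬛⬛⬛⬛⬛⬛

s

❓❓❓⬛🟩⬜🟩🟫⬜❓❓
❓❓❓🟫🟦🟩⬛🟫⬜❓❓
❓❓❓🟦⬛⬜🟩🟫🟫❓❓
❓❓❓🟫⬜🟩🟫🟫❓❓❓
❓❓❓🟩⬜🟫🟫🟫❓❓❓
❓❓❓🟩🟩🔴🟫⬛❓❓❓
❓❓❓🟩⬜🟫🟩🟩❓❓❓
❓❓❓🟩🟦🟩⬛🟩❓❓❓
❓❓❓❓❓❓❓❓❓❓❓
⬛⬛⬛⬛⬛⬛⬛⬛⬛⬛⬛
⬛⬛⬛⬛⬛⬛⬛⬛⬛⬛⬛

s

❓❓❓🟫🟦🟩⬛🟫⬜❓❓
❓❓❓🟦⬛⬜🟩🟫🟫❓❓
❓❓❓🟫⬜🟩🟫🟫❓❓❓
❓❓❓🟩⬜🟫🟫🟫❓❓❓
❓❓❓🟩🟩⬜🟫⬛❓❓❓
❓❓❓🟩⬜🔴🟩🟩❓❓❓
❓❓❓🟩🟦🟩⬛🟩❓❓❓
❓❓❓⬜🟩🟩⬜🟩❓❓❓
⬛⬛⬛⬛⬛⬛⬛⬛⬛⬛⬛
⬛⬛⬛⬛⬛⬛⬛⬛⬛⬛⬛
⬛⬛⬛⬛⬛⬛⬛⬛⬛⬛⬛

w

❓❓❓❓🟫🟦🟩⬛🟫⬜❓
❓❓❓❓🟦⬛⬜🟩🟫🟫❓
❓❓❓❓🟫⬜🟩🟫🟫❓❓
❓❓❓⬛🟩⬜🟫🟫🟫❓❓
❓❓❓⬛🟩🟩⬜🟫⬛❓❓
❓❓❓🟫🟩🔴🟫🟩🟩❓❓
❓❓❓🟩🟩🟦🟩⬛🟩❓❓
❓❓❓🟩⬜🟩🟩⬜🟩❓❓
⬛⬛⬛⬛⬛⬛⬛⬛⬛⬛⬛
⬛⬛⬛⬛⬛⬛⬛⬛⬛⬛⬛
⬛⬛⬛⬛⬛⬛⬛⬛⬛⬛⬛

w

❓❓❓❓❓🟫🟦🟩⬛🟫⬜
❓❓❓❓❓🟦⬛⬜🟩🟫🟫
❓❓❓❓❓🟫⬜🟩🟫🟫❓
❓❓❓⬛⬛🟩⬜🟫🟫🟫❓
❓❓❓🟩⬛🟩🟩⬜🟫⬛❓
❓❓❓⬜🟫🔴⬜🟫🟩🟩❓
❓❓❓⬜🟩🟩🟦🟩⬛🟩❓
❓❓❓🟦🟩⬜🟩🟩⬜🟩❓
⬛⬛⬛⬛⬛⬛⬛⬛⬛⬛⬛
⬛⬛⬛⬛⬛⬛⬛⬛⬛⬛⬛
⬛⬛⬛⬛⬛⬛⬛⬛⬛⬛⬛

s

❓❓❓❓❓🟦⬛⬜🟩🟫🟫
❓❓❓❓❓🟫⬜🟩🟫🟫❓
❓❓❓⬛⬛🟩⬜🟫🟫🟫❓
❓❓❓🟩⬛🟩🟩⬜🟫⬛❓
❓❓❓⬜🟫🟩⬜🟫🟩🟩❓
❓❓❓⬜🟩🔴🟦🟩⬛🟩❓
❓❓❓🟦🟩⬜🟩🟩⬜🟩❓
⬛⬛⬛⬛⬛⬛⬛⬛⬛⬛⬛
⬛⬛⬛⬛⬛⬛⬛⬛⬛⬛⬛
⬛⬛⬛⬛⬛⬛⬛⬛⬛⬛⬛
⬛⬛⬛⬛⬛⬛⬛⬛⬛⬛⬛

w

❓❓❓❓❓❓🟦⬛⬜🟩🟫
❓❓❓❓❓❓🟫⬜🟩🟫🟫
❓❓❓❓⬛⬛🟩⬜🟫🟫🟫
❓❓❓🟩🟩⬛🟩🟩⬜🟫⬛
❓❓❓⬜⬜🟫🟩⬜🟫🟩🟩
❓❓❓🟩⬜🔴🟩🟦🟩⬛🟩
❓❓❓🟫🟦🟩⬜🟩🟩⬜🟩
⬛⬛⬛⬛⬛⬛⬛⬛⬛⬛⬛
⬛⬛⬛⬛⬛⬛⬛⬛⬛⬛⬛
⬛⬛⬛⬛⬛⬛⬛⬛⬛⬛⬛
⬛⬛⬛⬛⬛⬛⬛⬛⬛⬛⬛

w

❓❓❓❓❓❓❓🟦⬛⬜🟩
❓❓❓❓❓❓❓🟫⬜🟩🟫
❓❓❓❓❓⬛⬛🟩⬜🟫🟫
❓❓❓🟩🟩🟩⬛🟩🟩⬜🟫
❓❓❓🟦⬜⬜🟫🟩⬜🟫🟩
❓❓❓🟩🟩🔴🟩🟩🟦🟩⬛
❓❓❓🟩🟫🟦🟩⬜🟩🟩⬜
⬛⬛⬛⬛⬛⬛⬛⬛⬛⬛⬛
⬛⬛⬛⬛⬛⬛⬛⬛⬛⬛⬛
⬛⬛⬛⬛⬛⬛⬛⬛⬛⬛⬛
⬛⬛⬛⬛⬛⬛⬛⬛⬛⬛⬛

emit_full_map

❓❓❓❓❓🟩🟩🟫🟦⬜
❓❓❓❓❓🟫🟫⬜⬛🟩
❓❓❓❓❓🟫🟫🟩⬛🟩
❓❓❓❓❓🟫🟫⬜⬜🟩
❓❓❓❓❓⬜⬜🟫🟫🟫
❓❓❓❓❓🟫🟩🟩🟫🟦
❓❓❓❓⬜🟩🟫🟩🟩🟫
❓❓❓❓🟩⬜🟦🟩🟩🟫
❓❓❓❓⬛🟩⬜🟩🟫⬜
❓❓❓❓🟫🟦🟩⬛🟫⬜
❓❓❓❓🟦⬛⬜🟩🟫🟫
❓❓❓❓🟫⬜🟩🟫🟫❓
❓❓⬛⬛🟩⬜🟫🟫🟫❓
🟩🟩🟩⬛🟩🟩⬜🟫⬛❓
🟦⬜⬜🟫🟩⬜🟫🟩🟩❓
🟩🟩🔴🟩🟩🟦🟩⬛🟩❓
🟩🟫🟦🟩⬜🟩🟩⬜🟩❓

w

⬛❓❓❓❓❓❓❓🟦⬛⬜
⬛❓❓❓❓❓❓❓🟫⬜🟩
⬛❓❓❓❓❓⬛⬛🟩⬜🟫
⬛❓❓🟫🟩🟩🟩⬛🟩🟩⬜
⬛❓❓🟩🟦⬜⬜🟫🟩⬜🟫
⬛❓❓🟩🟩🔴⬜🟩🟩🟦🟩
⬛❓❓⬜🟩🟫🟦🟩⬜🟩🟩
⬛⬛⬛⬛⬛⬛⬛⬛⬛⬛⬛
⬛⬛⬛⬛⬛⬛⬛⬛⬛⬛⬛
⬛⬛⬛⬛⬛⬛⬛⬛⬛⬛⬛
⬛⬛⬛⬛⬛⬛⬛⬛⬛⬛⬛

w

⬛⬛❓❓❓❓❓❓❓🟦⬛
⬛⬛❓❓❓❓❓❓❓🟫⬜
⬛⬛❓❓❓❓❓⬛⬛🟩⬜
⬛⬛❓🟦🟫🟩🟩🟩⬛🟩🟩
⬛⬛❓🟩🟩🟦⬜⬜🟫🟩⬜
⬛⬛❓🟩🟩🔴🟩⬜🟩🟩🟦
⬛⬛❓🟩⬜🟩🟫🟦🟩⬜🟩
⬛⬛⬛⬛⬛⬛⬛⬛⬛⬛⬛
⬛⬛⬛⬛⬛⬛⬛⬛⬛⬛⬛
⬛⬛⬛⬛⬛⬛⬛⬛⬛⬛⬛
⬛⬛⬛⬛⬛⬛⬛⬛⬛⬛⬛

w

⬛⬛⬛❓❓❓❓❓❓❓🟦
⬛⬛⬛❓❓❓❓❓❓❓🟫
⬛⬛⬛❓❓❓❓❓⬛⬛🟩
⬛⬛⬛⬛🟦🟫🟩🟩🟩⬛🟩
⬛⬛⬛🟫🟩🟩🟦⬜⬜🟫🟩
⬛⬛⬛🟦🟩🔴🟩🟩⬜🟩🟩
⬛⬛⬛🟩🟩⬜🟩🟫🟦🟩⬜
⬛⬛⬛⬛⬛⬛⬛⬛⬛⬛⬛
⬛⬛⬛⬛⬛⬛⬛⬛⬛⬛⬛
⬛⬛⬛⬛⬛⬛⬛⬛⬛⬛⬛
⬛⬛⬛⬛⬛⬛⬛⬛⬛⬛⬛

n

⬛⬛⬛❓❓❓❓❓❓❓🟫
⬛⬛⬛❓❓❓❓❓❓❓🟦
⬛⬛⬛❓❓❓❓❓❓❓🟫
⬛⬛⬛🟩⬜🟩🟩⬜⬛⬛🟩
⬛⬛⬛⬛🟦🟫🟩🟩🟩⬛🟩
⬛⬛⬛🟫🟩🔴🟦⬜⬜🟫🟩
⬛⬛⬛🟦🟩🟩🟩🟩⬜🟩🟩
⬛⬛⬛🟩🟩⬜🟩🟫🟦🟩⬜
⬛⬛⬛⬛⬛⬛⬛⬛⬛⬛⬛
⬛⬛⬛⬛⬛⬛⬛⬛⬛⬛⬛
⬛⬛⬛⬛⬛⬛⬛⬛⬛⬛⬛

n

⬛⬛⬛❓❓❓❓❓❓❓⬛
⬛⬛⬛❓❓❓❓❓❓❓🟫
⬛⬛⬛❓❓❓❓❓❓❓🟦
⬛⬛⬛🟩⬛⬜🟫🟦❓❓🟫
⬛⬛⬛🟩⬜🟩🟩⬜⬛⬛🟩
⬛⬛⬛⬛🟦🔴🟩🟩🟩⬛🟩
⬛⬛⬛🟫🟩🟩🟦⬜⬜🟫🟩
⬛⬛⬛🟦🟩🟩🟩🟩⬜🟩🟩
⬛⬛⬛🟩🟩⬜🟩🟫🟦🟩⬜
⬛⬛⬛⬛⬛⬛⬛⬛⬛⬛⬛
⬛⬛⬛⬛⬛⬛⬛⬛⬛⬛⬛

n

⬛⬛⬛❓❓❓❓❓❓❓🟩
⬛⬛⬛❓❓❓❓❓❓❓⬛
⬛⬛⬛❓❓❓❓❓❓❓🟫
⬛⬛⬛🟫🟩🟩⬛🟩❓❓🟦
⬛⬛⬛🟩⬛⬜🟫🟦❓❓🟫
⬛⬛⬛🟩⬜🔴🟩⬜⬛⬛🟩
⬛⬛⬛⬛🟦🟫🟩🟩🟩⬛🟩
⬛⬛⬛🟫🟩🟩🟦⬜⬜🟫🟩
⬛⬛⬛🟦🟩🟩🟩🟩⬜🟩🟩
⬛⬛⬛🟩🟩⬜🟩🟫🟦🟩⬜
⬛⬛⬛⬛⬛⬛⬛⬛⬛⬛⬛

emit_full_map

❓❓❓❓❓❓❓❓🟩🟩🟫🟦⬜
❓❓❓❓❓❓❓❓🟫🟫⬜⬛🟩
❓❓❓❓❓❓❓❓🟫🟫🟩⬛🟩
❓❓❓❓❓❓❓❓🟫🟫⬜⬜🟩
❓❓❓❓❓❓❓❓⬜⬜🟫🟫🟫
❓❓❓❓❓❓❓❓🟫🟩🟩🟫🟦
❓❓❓❓❓❓❓⬜🟩🟫🟩🟩🟫
❓❓❓❓❓❓❓🟩⬜🟦🟩🟩🟫
❓❓❓❓❓❓❓⬛🟩⬜🟩🟫⬜
❓❓❓❓❓❓❓🟫🟦🟩⬛🟫⬜
🟫🟩🟩⬛🟩❓❓🟦⬛⬜🟩🟫🟫
🟩⬛⬜🟫🟦❓❓🟫⬜🟩🟫🟫❓
🟩⬜🔴🟩⬜⬛⬛🟩⬜🟫🟫🟫❓
⬛🟦🟫🟩🟩🟩⬛🟩🟩⬜🟫⬛❓
🟫🟩🟩🟦⬜⬜🟫🟩⬜🟫🟩🟩❓
🟦🟩🟩🟩🟩⬜🟩🟩🟦🟩⬛🟩❓
🟩🟩⬜🟩🟫🟦🟩⬜🟩🟩⬜🟩❓
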